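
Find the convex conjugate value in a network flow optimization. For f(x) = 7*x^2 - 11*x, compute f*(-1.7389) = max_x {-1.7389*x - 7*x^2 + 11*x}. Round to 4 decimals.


f*(y) = sup_x {y*x - a*x^2 - b*x} = sup_x {(y-b)*x - a*x^2}
FOC: (y - b) - 2a*x = 0 => x* = (y - b)/(2a)
x* = (-1.7389 + 11)/(2*7) = 0.6615
f*(-1.7389) = (y-b)^2/(4a) = (-1.7389 + 11)^2/(4*7)
= 85.768/28 = 3.0631


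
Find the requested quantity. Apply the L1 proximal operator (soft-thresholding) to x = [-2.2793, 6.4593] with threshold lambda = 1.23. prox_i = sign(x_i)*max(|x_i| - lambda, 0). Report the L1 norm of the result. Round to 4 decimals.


Soft-thresholding with lambda = 1.23:
prox(-2.2793) = sign(-2.2793)*max(|-2.2793| - 1.23, 0) = -1.0493
prox(6.4593) = sign(6.4593)*max(|6.4593| - 1.23, 0) = 5.2293
prox(x) = [-1.0493, 5.2293]
||prox(x)||_1 = 1.0493 + 5.2293 = 6.2786


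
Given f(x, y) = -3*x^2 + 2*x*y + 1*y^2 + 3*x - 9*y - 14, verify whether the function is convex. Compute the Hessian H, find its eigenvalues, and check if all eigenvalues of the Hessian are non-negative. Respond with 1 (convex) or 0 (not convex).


The Hessian of f(x,y) = -3*x^2 + 2*x*y + 1*y^2 + 3*x - 9*y - 14 is:
H = [[-6, 2], [2, 2]]
Trace = -6 + 2 = -4
Determinant = -6*2 - (2)^2 = -16
Discriminant = (-4)^2 - 4*-16 = 80.0
Eigenvalues: lambda_1 = -6.4721, lambda_2 = 2.4721
The function is not convex.

0


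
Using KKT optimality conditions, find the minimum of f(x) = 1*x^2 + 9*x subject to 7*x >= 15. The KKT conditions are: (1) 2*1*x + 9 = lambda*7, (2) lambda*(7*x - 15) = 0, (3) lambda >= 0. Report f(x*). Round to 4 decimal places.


Step 1: Try lambda = 0 (constraint inactive).
x_unc = -9/(2*1) = -4.5
Check: 7*-4.5 = -31.5 < 15 -- violated!
Step 2: Constraint must be active: 7*x = 15
x* = 15/7 = 2.1429 (rounded; the exact value 15/7 is used below)
lambda = (2*1*(15/7) + 9)/7 = 1.898
Step 3: Compute optimal value.
f(x*) = 1*(15/7)^2 + 9*(15/7) = 23.8776


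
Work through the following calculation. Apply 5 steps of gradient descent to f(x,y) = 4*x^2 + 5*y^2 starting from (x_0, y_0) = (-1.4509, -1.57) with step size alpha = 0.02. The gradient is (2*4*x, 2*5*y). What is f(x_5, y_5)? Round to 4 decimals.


Gradient descent on f(x,y) = 4*x^2 + 5*y^2.
Starting point: (-1.4509, -1.57), alpha = 0.02
Step 1: grad_x = 2*4*-1.4509 = -11.6072, grad_y = 2*5*-1.57 = -15.7
  x_1 = -1.4509 - 0.02*-11.6072 = -1.2188
  y_1 = -1.57 - 0.02*-15.7 = -1.256
Step 2: grad_x = 2*4*-1.2188 = -9.75, grad_y = 2*5*-1.256 = -12.56
  x_2 = -1.2188 - 0.02*-9.75 = -1.0238
  y_2 = -1.256 - 0.02*-12.56 = -1.0048
Step 3: grad_x = 2*4*-1.0238 = -8.19, grad_y = 2*5*-1.0048 = -10.048
  x_3 = -1.0238 - 0.02*-8.19 = -0.86
  y_3 = -1.0048 - 0.02*-10.048 = -0.8038
Step 4: grad_x = 2*4*-0.86 = -6.8796, grad_y = 2*5*-0.8038 = -8.0384
  x_4 = -0.86 - 0.02*-6.8796 = -0.7224
  y_4 = -0.8038 - 0.02*-8.0384 = -0.6431
Step 5: grad_x = 2*4*-0.7224 = -5.7789, grad_y = 2*5*-0.6431 = -6.4307
  x_5 = -0.7224 - 0.02*-5.7789 = -0.6068
  y_5 = -0.6431 - 0.02*-6.4307 = -0.5145
f(-0.6068, -0.5145) = 4*(-0.6068)^2 + 5*(-0.5145)^2 = 2.7961


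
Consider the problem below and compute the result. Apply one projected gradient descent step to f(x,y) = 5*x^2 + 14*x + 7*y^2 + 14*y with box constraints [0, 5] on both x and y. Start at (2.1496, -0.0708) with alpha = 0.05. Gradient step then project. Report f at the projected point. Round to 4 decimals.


Step 1: Compute gradient at (2.1496, -0.0708).
grad_x = 2*5*2.1496 + 14 = 35.496
grad_y = 2*7*-0.0708 + 14 = 13.0088
Step 2: Gradient step.
x_raw = 2.1496 - 0.05*35.496 = 0.3748
y_raw = -0.0708 - 0.05*13.0088 = -0.7212
Step 3: Project onto [0, 5].
x_proj = clip(0.3748) = 0.3748
y_proj = clip(-0.7212) = 0.0
Step 4: Evaluate f.
f(0.3748, 0.0) = 5.9496


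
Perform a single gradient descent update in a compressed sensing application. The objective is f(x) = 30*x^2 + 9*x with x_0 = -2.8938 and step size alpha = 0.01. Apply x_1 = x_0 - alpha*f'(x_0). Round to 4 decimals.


We compute the gradient at x_0 and apply the update.
f'(x) = 60*x + 9
f'(-2.8938) = 60*-2.8938 + 9 = -164.628
x_1 = -2.8938 - 0.01*-164.628 = -1.2475


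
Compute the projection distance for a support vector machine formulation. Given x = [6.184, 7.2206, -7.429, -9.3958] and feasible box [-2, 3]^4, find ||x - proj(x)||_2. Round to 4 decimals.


Project each component onto [-2, 3].
clip(6.184) = 3.0, clip(7.2206) = 3.0, clip(-7.429) = -2.0, clip(-9.3958) = -2.0
Projection = [3.0, 3.0, -2.0, -2.0]
Squared diffs: [10.1379, 17.8135, 29.474, 54.6979]
Distance = sqrt(112.1233) = 10.5888


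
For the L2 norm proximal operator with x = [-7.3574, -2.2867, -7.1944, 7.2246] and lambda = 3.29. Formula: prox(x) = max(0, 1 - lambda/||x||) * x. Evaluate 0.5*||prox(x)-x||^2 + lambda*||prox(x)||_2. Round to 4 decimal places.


Step 1: Compute ||x||.
||x|| = 12.7795
Step 2: Compute scaling factor.
scale = max(0, 1 - 3.29/12.7795) = 0.7426
Step 3: prox(x) = [-5.4633, -1.698, -5.3422, 5.3647]
||prox(x)|| = 9.4895
Step 4: Proximal objective.
0.5*||prox-x||^2 = 5.4121
lambda*||prox|| = 31.2205
Total = 36.6324


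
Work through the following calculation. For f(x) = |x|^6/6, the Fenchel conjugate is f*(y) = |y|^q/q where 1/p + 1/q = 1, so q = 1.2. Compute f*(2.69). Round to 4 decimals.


The conjugate exponent q satisfies 1/p + 1/q = 1.
p = 6, so q = 6/(6 - 1) = 1.2
|y|^q = 2.69^1.2 = 3.2787
f*(2.69) = 3.2787 / 1.2 = 2.7323


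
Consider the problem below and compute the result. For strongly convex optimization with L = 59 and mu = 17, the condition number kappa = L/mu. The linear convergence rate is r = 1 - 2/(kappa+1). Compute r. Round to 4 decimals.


Step 1: Compute the condition number.
kappa = L/mu = 59/17 = 3.4706
Step 2: Compute the convergence rate.
r = 1 - 2/(kappa + 1) = 1 - 2*mu/(L + mu) = (L - mu)/(L + mu) = 42/76 = 0.5526


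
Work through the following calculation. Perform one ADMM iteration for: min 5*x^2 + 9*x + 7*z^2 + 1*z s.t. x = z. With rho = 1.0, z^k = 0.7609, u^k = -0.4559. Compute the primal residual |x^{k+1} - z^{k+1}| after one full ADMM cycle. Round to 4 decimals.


ADMM iteration with rho = 1.0, z^k = 0.7609, u^k = -0.4559
Step 1: x-update.
Minimize 5*x^2 + 9*x + (1.0/2)*(x - 0.7609 - 0.4559)^2
FOC: (2*5 + 1.0)*x = -9 + 1.0*(0.7609 + 0.4559)
x^{k+1} = -0.7076
Step 2: z-update.
Minimize 7*z^2 + 1*z + (1.0/2)*(-0.7076 - z - 0.4559)^2
FOC: (2*7 + 1.0)*z = -1 + 1.0*(-0.7076 - 0.4559)
z^{k+1} = -0.1442
Step 3: u-update.
u^{k+1} = -0.4559 - 0.7076 + 0.1442 = -1.0192
Step 4: Primal residual = |-0.7076 + 0.1442| = 0.5633


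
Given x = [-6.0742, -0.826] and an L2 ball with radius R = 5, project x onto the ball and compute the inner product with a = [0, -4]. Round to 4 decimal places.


Step 1: Compute ||x|| (intermediates to 6 decimals).
||x|| = sqrt((-6.0742)^2 + (-0.826)^2) = 6.130105
Step 2: Project.
Since ||x|| > R, scale = R/||x|| = 5/6.130105 = 0.815647, proj(x) = scale * x
proj(x) = [-4.954403, -0.673724]
Step 3: Dot product.
a^T * proj(x) = 0*(-4.954403) - 4*(-0.673724) = 2.6949


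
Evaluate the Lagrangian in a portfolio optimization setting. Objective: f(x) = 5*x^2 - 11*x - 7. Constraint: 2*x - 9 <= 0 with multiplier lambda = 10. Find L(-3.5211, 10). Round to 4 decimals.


Step 1: Evaluate f(x).
f(-3.5211) = 5*(-3.5211)^2 - 11*(-3.5211) - 7 = 93.7228
Step 2: Evaluate g(x).
g(-3.5211) = 2*-3.5211 - 9 = -16.0422
Step 3: Compute Lagrangian.
L = 93.7228 + 10*-16.0422 = -66.6992


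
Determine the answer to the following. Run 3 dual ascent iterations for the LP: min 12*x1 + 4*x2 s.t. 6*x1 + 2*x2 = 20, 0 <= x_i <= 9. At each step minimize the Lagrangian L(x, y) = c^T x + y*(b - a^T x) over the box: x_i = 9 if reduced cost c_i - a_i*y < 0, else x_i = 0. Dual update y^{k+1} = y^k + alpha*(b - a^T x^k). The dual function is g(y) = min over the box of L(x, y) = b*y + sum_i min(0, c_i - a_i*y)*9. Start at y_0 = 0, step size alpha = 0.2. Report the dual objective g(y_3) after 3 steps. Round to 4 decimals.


Dual ascent for LP: min 12*x1 + 4*x2, 6*x1 + 2*x2 = 20, 0 <= x_i <= 9
Step 1: y^k = 0.0, reduced costs: (12.0, 4.0)
  x^k = (0.0, 0.0), subgradient = b - a^T x = 20.0
  y^{k+1} = 0.0 + 0.2*20.0 = 4.0
Step 2: y^k = 4.0, reduced costs: (-12.0, -4.0)
  x^k = (9.0, 9.0), subgradient = b - a^T x = -52.0
  y^{k+1} = 4.0 + 0.2*-52.0 = -6.4
Step 3: y^k = -6.4, reduced costs: (50.4, 16.8)
  x^k = (0.0, 0.0), subgradient = b - a^T x = 20.0
  y^{k+1} = -6.4 + 0.2*20.0 = -2.4
Dual objective at y_3 = -2.4: reduced costs (26.4, 8.8), box minimizer x = (0.0, 0.0)
g(y_3) = b*y + (c1 - a1*y)*x1 + (c2 - a2*y)*x2 = 20*(-2.4) + 26.4*0.0 + 8.8*0.0 = -48.0 + 0.0 + 0.0 = -48.0


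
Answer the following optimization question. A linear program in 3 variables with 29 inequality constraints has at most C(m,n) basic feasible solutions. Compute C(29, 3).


Each vertex corresponds to some choice of n active constraints out of m, so the number of vertices is at most C(m, n) = m! / (n!(m-n)!).
m = 29, n = 3
Numerator: 29 * 28 * 27
Denominator: 3! = 6
C(29, 3) = 3654


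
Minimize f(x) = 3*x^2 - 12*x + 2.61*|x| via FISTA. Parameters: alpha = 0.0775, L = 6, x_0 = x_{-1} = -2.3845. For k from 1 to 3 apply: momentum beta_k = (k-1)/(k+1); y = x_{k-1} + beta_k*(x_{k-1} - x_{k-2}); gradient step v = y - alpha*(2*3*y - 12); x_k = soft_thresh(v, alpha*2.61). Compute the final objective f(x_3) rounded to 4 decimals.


FISTA on f(x) = 3*x^2 - 12*x + 2.61*|x|
L = 6, alpha = 0.0775
Iteration 1: beta = 0.0, y = -2.3845 + 0.0*(-2.3845 + 2.3845) = -2.3845
  grad(y) = -26.307, v = y - alpha*grad = -0.3457
  prox(v) = soft_thresh(-0.3457, 0.2023) = -0.1434
Iteration 2: beta = 0.3333, y = -0.1434 + 0.3333*(-0.1434 + 2.3845) = 0.6036
  grad(y) = -8.3785, v = y - alpha*grad = 1.2529
  prox(v) = soft_thresh(1.2529, 0.2023) = 1.0506
Iteration 3: beta = 0.5, y = 1.0506 + 0.5*(1.0506 + 0.1434) = 1.6477
  grad(y) = -2.1139, v = y - alpha*grad = 1.8115
  prox(v) = soft_thresh(1.8115, 0.2023) = 1.6092
f(x_3) = 3*1.6092^2 - 12*1.6092 + 2.61*|1.6092| = -7.3418


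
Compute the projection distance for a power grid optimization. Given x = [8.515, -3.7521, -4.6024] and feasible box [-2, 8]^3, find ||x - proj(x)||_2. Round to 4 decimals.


Project each component onto [-2, 8].
clip(8.515) = 8.0, clip(-3.7521) = -2.0, clip(-4.6024) = -2.0
Projection = [8.0, -2.0, -2.0]
Squared diffs: [0.2652, 3.0699, 6.7725]
Distance = sqrt(10.1076) = 3.1792


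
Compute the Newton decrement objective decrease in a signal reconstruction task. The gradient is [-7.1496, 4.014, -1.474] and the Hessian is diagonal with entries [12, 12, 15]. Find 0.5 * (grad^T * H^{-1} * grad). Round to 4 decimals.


Step 1: H is diagonal, so H^(-1) * g = [-0.5958, 0.3345, -0.0983].
Step 2: g^T H^(-1) g = sum_i g_i^2 / H_ii
  = (-7.1496)^2/12 + (4.014)^2/12 + (-1.474)^2/15
  = 4.2597 + 1.3427 + 0.1448 = 5.7473
Step 3: Objective decrease = 0.5 * g^T H^(-1) g = 2.8736


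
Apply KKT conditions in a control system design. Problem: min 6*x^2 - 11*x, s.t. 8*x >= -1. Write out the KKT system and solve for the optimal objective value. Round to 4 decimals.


Step 1: Try lambda = 0 (constraint inactive).
Stationarity: 2*6*x - 11 = 0
x* = 11/(2*6) = 11/12 = 0.9167 (rounded; the exact value 11/12 is used below)
Check constraint: 8*0.9167 = 7.3336 >= -1 -- satisfied.
Step 2: Compute optimal value.
f(x*) = 6*(11/12)^2 - 11*(11/12) = -5.0417


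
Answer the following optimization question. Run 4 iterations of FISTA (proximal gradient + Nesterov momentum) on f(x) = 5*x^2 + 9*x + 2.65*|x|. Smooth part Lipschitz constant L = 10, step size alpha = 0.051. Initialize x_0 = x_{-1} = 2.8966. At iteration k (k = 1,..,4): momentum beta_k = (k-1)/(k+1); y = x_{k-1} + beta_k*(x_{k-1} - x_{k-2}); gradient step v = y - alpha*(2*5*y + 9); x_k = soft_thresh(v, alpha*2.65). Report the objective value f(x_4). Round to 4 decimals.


FISTA on f(x) = 5*x^2 + 9*x + 2.65*|x|
L = 10, alpha = 0.051
Iteration 1: beta = 0.0, y = 2.8966 + 0.0*(2.8966 - 2.8966) = 2.8966
  grad(y) = 37.966, v = y - alpha*grad = 0.9603
  prox(v) = soft_thresh(0.9603, 0.1352) = 0.8252
Iteration 2: beta = 0.3333, y = 0.8252 + 0.3333*(0.8252 - 2.8966) = 0.1347
  grad(y) = 10.3471, v = y - alpha*grad = -0.393
  prox(v) = soft_thresh(-0.393, 0.1352) = -0.2578
Iteration 3: beta = 0.5, y = -0.2578 + 0.5*(-0.2578 - 0.8252) = -0.7994
  grad(y) = 1.0065, v = y - alpha*grad = -0.8507
  prox(v) = soft_thresh(-0.8507, 0.1352) = -0.7155
Iteration 4: beta = 0.6, y = -0.7155 + 0.6*(-0.7155 + 0.2578) = -0.9901
  grad(y) = -0.9015, v = y - alpha*grad = -0.9442
  prox(v) = soft_thresh(-0.9442, 0.1352) = -0.809
f(x_4) = 5*(-0.809)^2 + 9*(-0.809) + 2.65*|-0.809| = -1.8647


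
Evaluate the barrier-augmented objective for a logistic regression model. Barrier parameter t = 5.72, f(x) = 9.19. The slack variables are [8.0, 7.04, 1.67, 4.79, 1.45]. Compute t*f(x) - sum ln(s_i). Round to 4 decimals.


Step 1: Compute log-barrier.
ln values: [2.0794, 1.9516, 0.5128, 1.5665, 0.3716]
phi = -(2.0794 + 1.9516 + 0.5128 + 1.5665 + 0.3716) = -6.482
Step 2: Compute augmented objective.
t*f(x) = 5.72*9.19 = 52.5668
Total = 52.5668 - 6.482 = 46.0848


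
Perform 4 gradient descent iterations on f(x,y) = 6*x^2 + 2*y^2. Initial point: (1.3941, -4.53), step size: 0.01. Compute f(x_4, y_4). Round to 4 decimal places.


Gradient descent on f(x,y) = 6*x^2 + 2*y^2.
Starting point: (1.3941, -4.53), alpha = 0.01
Step 1: grad_x = 2*6*1.3941 = 16.7292, grad_y = 2*2*-4.53 = -18.12
  x_1 = 1.3941 - 0.01*16.7292 = 1.2268
  y_1 = -4.53 - 0.01*-18.12 = -4.3488
Step 2: grad_x = 2*6*1.2268 = 14.7217, grad_y = 2*2*-4.3488 = -17.3952
  x_2 = 1.2268 - 0.01*14.7217 = 1.0796
  y_2 = -4.3488 - 0.01*-17.3952 = -4.1748
Step 3: grad_x = 2*6*1.0796 = 12.9551, grad_y = 2*2*-4.1748 = -16.6994
  x_3 = 1.0796 - 0.01*12.9551 = 0.95
  y_3 = -4.1748 - 0.01*-16.6994 = -4.0079
Step 4: grad_x = 2*6*0.95 = 11.4005, grad_y = 2*2*-4.0079 = -16.0314
  x_4 = 0.95 - 0.01*11.4005 = 0.836
  y_4 = -4.0079 - 0.01*-16.0314 = -3.8475
f(0.836, -3.8475) = 6*0.836^2 + 2*(-3.8475)^2 = 33.8009


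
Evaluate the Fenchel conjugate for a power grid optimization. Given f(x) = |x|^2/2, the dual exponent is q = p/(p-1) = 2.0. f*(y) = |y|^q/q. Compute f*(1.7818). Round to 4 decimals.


The conjugate exponent q satisfies 1/p + 1/q = 1.
p = 2, so q = 2/(2 - 1) = 2.0
|y|^q = 1.7818^2.0 = 3.1748
f*(1.7818) = 3.1748 / 2.0 = 1.5874


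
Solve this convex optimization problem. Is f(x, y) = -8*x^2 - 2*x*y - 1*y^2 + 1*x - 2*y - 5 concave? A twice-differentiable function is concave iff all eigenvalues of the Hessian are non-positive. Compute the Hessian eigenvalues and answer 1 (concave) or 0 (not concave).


The Hessian of f(x,y) = -8*x^2 - 2*x*y - 1*y^2 + 1*x - 2*y - 5 is:
H = [[-16, -2], [-2, -2]]
Trace = -16 - 2 = -18
Determinant = -16*-2 - (-2)^2 = 28
Discriminant = (-18)^2 - 4*28 = 212.0
Eigenvalues: lambda_1 = -16.2801, lambda_2 = -1.7199
The function is concave.

1


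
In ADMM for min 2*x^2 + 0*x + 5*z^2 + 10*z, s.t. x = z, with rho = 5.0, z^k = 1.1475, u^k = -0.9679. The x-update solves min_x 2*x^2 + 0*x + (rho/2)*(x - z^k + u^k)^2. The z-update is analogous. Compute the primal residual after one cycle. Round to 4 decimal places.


ADMM iteration with rho = 5.0, z^k = 1.1475, u^k = -0.9679
Step 1: x-update.
Minimize 2*x^2 + 0*x + (5.0/2)*(x - 1.1475 - 0.9679)^2
FOC: (2*2 + 5.0)*x = 0 + 5.0*(1.1475 + 0.9679)
x^{k+1} = 1.1752
Step 2: z-update.
Minimize 5*z^2 + 10*z + (5.0/2)*(1.1752 - z - 0.9679)^2
FOC: (2*5 + 5.0)*z = -10 + 5.0*(1.1752 - 0.9679)
z^{k+1} = -0.5976
Step 3: u-update.
u^{k+1} = -0.9679 + 1.1752 + 0.5976 = 0.8049
Step 4: Primal residual = |1.1752 + 0.5976| = 1.7728


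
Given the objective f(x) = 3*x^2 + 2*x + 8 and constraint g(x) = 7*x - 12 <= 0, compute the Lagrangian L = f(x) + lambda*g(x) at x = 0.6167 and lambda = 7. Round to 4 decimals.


Step 1: Evaluate f(x).
f(0.6167) = 3*0.6167^2 + 2*0.6167 + 8 = 10.3744
Step 2: Evaluate g(x).
g(0.6167) = 7*0.6167 - 12 = -7.6831
Step 3: Compute Lagrangian.
L = 10.3744 + 7*-7.6831 = -43.4073


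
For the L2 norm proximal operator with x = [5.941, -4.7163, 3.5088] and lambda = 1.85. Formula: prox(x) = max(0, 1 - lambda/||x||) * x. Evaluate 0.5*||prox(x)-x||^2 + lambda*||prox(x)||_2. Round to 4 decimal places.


Step 1: Compute ||x||.
||x|| = 8.3577
Step 2: Compute scaling factor.
scale = max(0, 1 - 1.85/8.3577) = 0.7786
Step 3: prox(x) = [4.6259, -3.6723, 2.7321]
||prox(x)|| = 6.5077
Step 4: Proximal objective.
0.5*||prox-x||^2 = 1.7113
lambda*||prox|| = 12.0392
Total = 13.7504


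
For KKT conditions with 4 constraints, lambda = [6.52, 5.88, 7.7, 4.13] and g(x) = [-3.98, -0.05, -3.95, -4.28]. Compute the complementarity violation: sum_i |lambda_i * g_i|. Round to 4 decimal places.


KKT complementary slackness check:
lambda_1 * g_1 = 6.52 * -3.98 = -25.9496
lambda_2 * g_2 = 5.88 * -0.05 = -0.294
lambda_3 * g_3 = 7.7 * -3.95 = -30.415
lambda_4 * g_4 = 4.13 * -4.28 = -17.6764
Total violation = 25.9496 + 0.294 + 30.415 + 17.6764 = 74.335


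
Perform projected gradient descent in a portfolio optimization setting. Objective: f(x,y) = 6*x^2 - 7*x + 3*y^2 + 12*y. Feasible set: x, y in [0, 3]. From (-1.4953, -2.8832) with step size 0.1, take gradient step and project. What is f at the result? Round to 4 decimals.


Step 1: Compute gradient at (-1.4953, -2.8832).
grad_x = 2*6*-1.4953 - 7 = -24.9436
grad_y = 2*3*-2.8832 + 12 = -5.2992
Step 2: Gradient step.
x_raw = -1.4953 - 0.1*-24.9436 = 0.9991
y_raw = -2.8832 - 0.1*-5.2992 = -2.3533
Step 3: Project onto [0, 3].
x_proj = clip(0.9991) = 0.9991
y_proj = clip(-2.3533) = 0.0
Step 4: Evaluate f.
f(0.9991, 0.0) = -1.0047


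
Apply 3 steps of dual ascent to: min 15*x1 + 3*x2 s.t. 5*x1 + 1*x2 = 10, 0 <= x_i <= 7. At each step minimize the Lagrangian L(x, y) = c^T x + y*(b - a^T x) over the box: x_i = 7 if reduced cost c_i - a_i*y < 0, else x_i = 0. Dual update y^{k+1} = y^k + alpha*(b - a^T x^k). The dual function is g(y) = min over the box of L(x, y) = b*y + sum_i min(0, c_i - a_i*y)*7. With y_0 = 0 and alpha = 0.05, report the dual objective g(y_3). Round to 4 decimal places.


Dual ascent for LP: min 15*x1 + 3*x2, 5*x1 + 1*x2 = 10, 0 <= x_i <= 7
Step 1: y^k = 0.0, reduced costs: (15.0, 3.0)
  x^k = (0.0, 0.0), subgradient = b - a^T x = 10.0
  y^{k+1} = 0.0 + 0.05*10.0 = 0.5
Step 2: y^k = 0.5, reduced costs: (12.5, 2.5)
  x^k = (0.0, 0.0), subgradient = b - a^T x = 10.0
  y^{k+1} = 0.5 + 0.05*10.0 = 1.0
Step 3: y^k = 1.0, reduced costs: (10.0, 2.0)
  x^k = (0.0, 0.0), subgradient = b - a^T x = 10.0
  y^{k+1} = 1.0 + 0.05*10.0 = 1.5
Dual objective at y_3 = 1.5: reduced costs (7.5, 1.5), box minimizer x = (0.0, 0.0)
g(y_3) = b*y + (c1 - a1*y)*x1 + (c2 - a2*y)*x2 = 10*1.5 + 7.5*0.0 + 1.5*0.0 = 15.0 + 0.0 + 0.0 = 15.0


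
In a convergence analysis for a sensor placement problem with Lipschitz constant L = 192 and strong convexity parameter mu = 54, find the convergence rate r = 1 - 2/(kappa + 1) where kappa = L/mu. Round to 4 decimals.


Step 1: Compute the condition number.
kappa = L/mu = 192/54 = 3.5556
Step 2: Compute the convergence rate.
r = 1 - 2/(kappa + 1) = 1 - 2*mu/(L + mu) = (L - mu)/(L + mu) = 138/246 = 0.561


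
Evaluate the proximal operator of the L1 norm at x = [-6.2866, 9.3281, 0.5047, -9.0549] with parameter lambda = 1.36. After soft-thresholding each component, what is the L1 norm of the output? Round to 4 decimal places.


Soft-thresholding with lambda = 1.36:
prox(-6.2866) = sign(-6.2866)*max(|-6.2866| - 1.36, 0) = -4.9266
prox(9.3281) = sign(9.3281)*max(|9.3281| - 1.36, 0) = 7.9681
prox(0.5047) = sign(0.5047)*max(|0.5047| - 1.36, 0) = 0.0
prox(-9.0549) = sign(-9.0549)*max(|-9.0549| - 1.36, 0) = -7.6949
prox(x) = [-4.9266, 7.9681, 0.0, -7.6949]
||prox(x)||_1 = 4.9266 + 7.9681 + 0.0 + 7.6949 = 20.5896


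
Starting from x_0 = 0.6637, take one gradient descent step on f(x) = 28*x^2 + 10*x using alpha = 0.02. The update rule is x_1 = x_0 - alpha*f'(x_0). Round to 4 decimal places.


We compute the gradient at x_0 and apply the update.
f'(x) = 56*x + 10
f'(0.6637) = 56*0.6637 + 10 = 47.1672
x_1 = 0.6637 - 0.02*47.1672 = -0.2796


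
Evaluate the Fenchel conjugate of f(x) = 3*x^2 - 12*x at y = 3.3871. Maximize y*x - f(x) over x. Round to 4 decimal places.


f*(y) = sup_x {y*x - a*x^2 - b*x} = sup_x {(y-b)*x - a*x^2}
FOC: (y - b) - 2a*x = 0 => x* = (y - b)/(2a)
x* = (3.3871 + 12)/(2*3) = 2.5645
f*(3.3871) = (y-b)^2/(4a) = (3.3871 + 12)^2/(4*3)
= 236.7628/12 = 19.7302


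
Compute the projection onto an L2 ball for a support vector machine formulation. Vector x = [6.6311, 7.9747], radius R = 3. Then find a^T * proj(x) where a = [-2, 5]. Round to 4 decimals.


Step 1: Compute ||x|| (intermediates to 6 decimals).
||x|| = sqrt(6.6311^2 + 7.9747^2) = 10.371467
Step 2: Project.
Since ||x|| > R, scale = R/||x|| = 3/10.371467 = 0.289255, proj(x) = scale * x
proj(x) = [1.918079, 2.306722]
Step 3: Dot product.
a^T * proj(x) = -2*1.918079 + 5*2.306722 = 7.6975


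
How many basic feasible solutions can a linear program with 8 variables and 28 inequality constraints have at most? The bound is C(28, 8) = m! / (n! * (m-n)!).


Each vertex corresponds to some choice of n active constraints out of m, so the number of vertices is at most C(m, n) = m! / (n!(m-n)!).
m = 28, n = 8
Numerator: 28 * 27 * 26 * 25 * 24 * 23 * 22 * 21
Denominator: 8! = 40320
C(28, 8) = 3108105


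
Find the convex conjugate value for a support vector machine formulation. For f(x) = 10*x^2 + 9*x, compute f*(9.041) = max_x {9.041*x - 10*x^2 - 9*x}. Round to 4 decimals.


f*(y) = sup_x {y*x - a*x^2 - b*x} = sup_x {(y-b)*x - a*x^2}
FOC: (y - b) - 2a*x = 0 => x* = (y - b)/(2a)
x* = (9.041 - 9)/(2*10) = 0.0021
f*(9.041) = (y-b)^2/(4a) = (9.041 - 9)^2/(4*10)
= 0.0017/40 = 0.0


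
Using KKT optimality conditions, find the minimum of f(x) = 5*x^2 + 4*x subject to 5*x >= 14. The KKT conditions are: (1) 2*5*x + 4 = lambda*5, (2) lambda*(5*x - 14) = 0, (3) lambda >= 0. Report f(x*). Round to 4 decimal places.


Step 1: Try lambda = 0 (constraint inactive).
x_unc = -4/(2*5) = -0.4
Check: 5*-0.4 = -2.0 < 14 -- violated!
Step 2: Constraint must be active: 5*x = 14
x* = 14/5 = 2.8
lambda = (2*5*2.8 + 4)/5 = 6.4
Step 3: Compute optimal value.
f(x*) = 5*2.8^2 + 4*2.8 = 50.4


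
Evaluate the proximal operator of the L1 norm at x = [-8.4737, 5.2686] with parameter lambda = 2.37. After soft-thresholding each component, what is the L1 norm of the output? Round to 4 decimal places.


Soft-thresholding with lambda = 2.37:
prox(-8.4737) = sign(-8.4737)*max(|-8.4737| - 2.37, 0) = -6.1037
prox(5.2686) = sign(5.2686)*max(|5.2686| - 2.37, 0) = 2.8986
prox(x) = [-6.1037, 2.8986]
||prox(x)||_1 = 6.1037 + 2.8986 = 9.0023


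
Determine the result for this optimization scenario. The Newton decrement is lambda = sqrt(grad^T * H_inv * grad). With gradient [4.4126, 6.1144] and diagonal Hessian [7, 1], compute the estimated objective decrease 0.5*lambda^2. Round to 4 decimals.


Step 1: H is diagonal, so H^(-1) * g = [0.6304, 6.1144].
Step 2: g^T H^(-1) g = sum_i g_i^2 / H_ii
  = (4.4126)^2/7 + (6.1144)^2/1
  = 2.7816 + 37.3859 = 40.1675
Step 3: Objective decrease = 0.5 * g^T H^(-1) g = 20.0837


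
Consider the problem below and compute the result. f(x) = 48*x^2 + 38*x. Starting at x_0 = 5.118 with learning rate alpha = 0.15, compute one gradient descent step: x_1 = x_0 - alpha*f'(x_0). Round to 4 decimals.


We compute the gradient at x_0 and apply the update.
f'(x) = 96*x + 38
f'(5.118) = 96*5.118 + 38 = 529.328
x_1 = 5.118 - 0.15*529.328 = -74.2812


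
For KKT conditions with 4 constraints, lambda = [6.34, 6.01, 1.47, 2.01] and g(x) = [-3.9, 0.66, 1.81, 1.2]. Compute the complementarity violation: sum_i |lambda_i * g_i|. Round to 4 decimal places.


KKT complementary slackness check:
lambda_1 * g_1 = 6.34 * -3.9 = -24.726
lambda_2 * g_2 = 6.01 * 0.66 = 3.9666
lambda_3 * g_3 = 1.47 * 1.81 = 2.6607
lambda_4 * g_4 = 2.01 * 1.2 = 2.412
Total violation = 24.726 + 3.9666 + 2.6607 + 2.412 = 33.7653


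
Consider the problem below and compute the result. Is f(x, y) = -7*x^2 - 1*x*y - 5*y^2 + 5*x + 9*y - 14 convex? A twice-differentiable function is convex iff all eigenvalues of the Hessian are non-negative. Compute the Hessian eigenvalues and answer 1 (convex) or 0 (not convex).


The Hessian of f(x,y) = -7*x^2 - 1*x*y - 5*y^2 + 5*x + 9*y - 14 is:
H = [[-14, -1], [-1, -10]]
Trace = -14 - 10 = -24
Determinant = -14*-10 - (-1)^2 = 139
Discriminant = (-24)^2 - 4*139 = 20.0
Eigenvalues: lambda_1 = -14.2361, lambda_2 = -9.7639
The function is not convex.

0


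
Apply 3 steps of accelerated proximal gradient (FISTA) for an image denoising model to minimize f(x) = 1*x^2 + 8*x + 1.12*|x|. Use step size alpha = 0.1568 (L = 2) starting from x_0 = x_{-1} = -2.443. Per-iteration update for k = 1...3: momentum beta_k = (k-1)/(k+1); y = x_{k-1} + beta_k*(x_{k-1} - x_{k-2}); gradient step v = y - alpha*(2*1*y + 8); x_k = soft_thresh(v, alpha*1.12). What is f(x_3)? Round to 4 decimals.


FISTA on f(x) = 1*x^2 + 8*x + 1.12*|x|
L = 2, alpha = 0.1568
Iteration 1: beta = 0.0, y = -2.443 + 0.0*(-2.443 + 2.443) = -2.443
  grad(y) = 3.114, v = y - alpha*grad = -2.9313
  prox(v) = soft_thresh(-2.9313, 0.1756) = -2.7557
Iteration 2: beta = 0.3333, y = -2.7557 + 0.3333*(-2.7557 + 2.443) = -2.8599
  grad(y) = 2.2802, v = y - alpha*grad = -3.2174
  prox(v) = soft_thresh(-3.2174, 0.1756) = -3.0418
Iteration 3: beta = 0.5, y = -3.0418 + 0.5*(-3.0418 + 2.7557) = -3.1849
  grad(y) = 1.6302, v = y - alpha*grad = -3.4405
  prox(v) = soft_thresh(-3.4405, 0.1756) = -3.2649
f(x_3) = 1*(-3.2649)^2 + 8*(-3.2649) + 1.12*|-3.2649| = -11.8029


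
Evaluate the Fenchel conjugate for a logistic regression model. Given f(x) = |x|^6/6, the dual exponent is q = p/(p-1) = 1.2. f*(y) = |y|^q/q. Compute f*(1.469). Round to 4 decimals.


The conjugate exponent q satisfies 1/p + 1/q = 1.
p = 6, so q = 6/(6 - 1) = 1.2
|y|^q = 1.469^1.2 = 1.5864
f*(1.469) = 1.5864 / 1.2 = 1.322


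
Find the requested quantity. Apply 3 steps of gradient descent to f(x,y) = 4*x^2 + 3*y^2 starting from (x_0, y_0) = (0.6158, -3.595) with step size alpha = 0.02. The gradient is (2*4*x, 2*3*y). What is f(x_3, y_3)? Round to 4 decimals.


Gradient descent on f(x,y) = 4*x^2 + 3*y^2.
Starting point: (0.6158, -3.595), alpha = 0.02
Step 1: grad_x = 2*4*0.6158 = 4.9264, grad_y = 2*3*-3.595 = -21.57
  x_1 = 0.6158 - 0.02*4.9264 = 0.5173
  y_1 = -3.595 - 0.02*-21.57 = -3.1636
Step 2: grad_x = 2*4*0.5173 = 4.1382, grad_y = 2*3*-3.1636 = -18.9816
  x_2 = 0.5173 - 0.02*4.1382 = 0.4345
  y_2 = -3.1636 - 0.02*-18.9816 = -2.784
Step 3: grad_x = 2*4*0.4345 = 3.4761, grad_y = 2*3*-2.784 = -16.7038
  x_3 = 0.4345 - 0.02*3.4761 = 0.365
  y_3 = -2.784 - 0.02*-16.7038 = -2.4499
f(0.365, -2.4499) = 4*0.365^2 + 3*(-2.4499)^2 = 18.5388


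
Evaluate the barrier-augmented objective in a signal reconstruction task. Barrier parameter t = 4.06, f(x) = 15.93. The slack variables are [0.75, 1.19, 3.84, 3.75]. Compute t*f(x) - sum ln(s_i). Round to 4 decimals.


Step 1: Compute log-barrier.
ln values: [-0.2877, 0.174, 1.3455, 1.3218]
phi = -(-0.2877 + 0.174 + 1.3455 + 1.3218) = -2.5535
Step 2: Compute augmented objective.
t*f(x) = 4.06*15.93 = 64.6758
Total = 64.6758 - 2.5535 = 62.1223


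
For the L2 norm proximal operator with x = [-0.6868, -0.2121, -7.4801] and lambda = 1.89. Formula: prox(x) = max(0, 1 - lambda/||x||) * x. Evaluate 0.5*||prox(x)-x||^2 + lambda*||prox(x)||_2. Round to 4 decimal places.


Step 1: Compute ||x||.
||x|| = 7.5146
Step 2: Compute scaling factor.
scale = max(0, 1 - 1.89/7.5146) = 0.7485
Step 3: prox(x) = [-0.5141, -0.1588, -5.5988]
||prox(x)|| = 5.6246
Step 4: Proximal objective.
0.5*||prox-x||^2 = 1.7861
lambda*||prox|| = 10.6305
Total = 12.4165


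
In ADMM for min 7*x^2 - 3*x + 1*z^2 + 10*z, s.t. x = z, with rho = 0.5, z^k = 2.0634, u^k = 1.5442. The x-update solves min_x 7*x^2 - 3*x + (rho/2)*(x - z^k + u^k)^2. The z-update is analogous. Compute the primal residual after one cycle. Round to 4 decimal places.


ADMM iteration with rho = 0.5, z^k = 2.0634, u^k = 1.5442
Step 1: x-update.
Minimize 7*x^2 - 3*x + (0.5/2)*(x - 2.0634 + 1.5442)^2
FOC: (2*7 + 0.5)*x = 3 + 0.5*(2.0634 - 1.5442)
x^{k+1} = 0.2248
Step 2: z-update.
Minimize 1*z^2 + 10*z + (0.5/2)*(0.2248 - z + 1.5442)^2
FOC: (2*1 + 0.5)*z = -10 + 0.5*(0.2248 + 1.5442)
z^{k+1} = -3.6462
Step 3: u-update.
u^{k+1} = 1.5442 + 0.2248 + 3.6462 = 5.4152
Step 4: Primal residual = |0.2248 + 3.6462| = 3.871


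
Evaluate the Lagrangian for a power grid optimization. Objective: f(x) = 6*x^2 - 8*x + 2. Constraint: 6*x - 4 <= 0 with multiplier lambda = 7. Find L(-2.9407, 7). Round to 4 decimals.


Step 1: Evaluate f(x).
f(-2.9407) = 6*(-2.9407)^2 - 8*(-2.9407) + 2 = 77.4119
Step 2: Evaluate g(x).
g(-2.9407) = 6*-2.9407 - 4 = -21.6442
Step 3: Compute Lagrangian.
L = 77.4119 + 7*-21.6442 = -74.0975


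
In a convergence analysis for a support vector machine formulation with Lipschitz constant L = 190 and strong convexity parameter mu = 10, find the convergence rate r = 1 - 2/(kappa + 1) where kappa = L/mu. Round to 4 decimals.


Step 1: Compute the condition number.
kappa = L/mu = 190/10 = 19.0
Step 2: Compute the convergence rate.
r = 1 - 2/(kappa + 1) = 1 - 2*mu/(L + mu) = (L - mu)/(L + mu) = 180/200 = 0.9


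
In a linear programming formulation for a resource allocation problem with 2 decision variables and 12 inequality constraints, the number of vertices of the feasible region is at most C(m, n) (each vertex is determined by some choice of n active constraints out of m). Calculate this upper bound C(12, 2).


Each vertex corresponds to some choice of n active constraints out of m, so the number of vertices is at most C(m, n) = m! / (n!(m-n)!).
m = 12, n = 2
Numerator: 12 * 11
Denominator: 2! = 2
C(12, 2) = 66


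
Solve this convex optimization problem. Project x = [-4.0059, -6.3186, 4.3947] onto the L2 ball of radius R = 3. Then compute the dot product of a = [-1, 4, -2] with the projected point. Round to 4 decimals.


Step 1: Compute ||x|| (intermediates to 6 decimals).
||x|| = sqrt((-4.0059)^2 + (-6.3186)^2 + 4.3947^2) = 8.676712
Step 2: Project.
Since ||x|| > R, scale = R/||x|| = 3/8.676712 = 0.345753, proj(x) = scale * x
proj(x) = [-1.385052, -2.184675, 1.519481]
Step 3: Dot product.
a^T * proj(x) = -1*(-1.385052) + 4*(-2.184675) - 2*1.519481 = -10.3926


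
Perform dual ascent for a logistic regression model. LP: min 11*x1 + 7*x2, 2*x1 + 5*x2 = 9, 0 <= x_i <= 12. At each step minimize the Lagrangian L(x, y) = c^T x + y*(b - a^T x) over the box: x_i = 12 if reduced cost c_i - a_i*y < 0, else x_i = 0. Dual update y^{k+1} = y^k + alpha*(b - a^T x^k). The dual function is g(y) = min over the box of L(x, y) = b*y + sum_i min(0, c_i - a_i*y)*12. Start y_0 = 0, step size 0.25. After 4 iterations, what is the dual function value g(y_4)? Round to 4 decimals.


Dual ascent for LP: min 11*x1 + 7*x2, 2*x1 + 5*x2 = 9, 0 <= x_i <= 12
Step 1: y^k = 0.0, reduced costs: (11.0, 7.0)
  x^k = (0.0, 0.0), subgradient = b - a^T x = 9.0
  y^{k+1} = 0.0 + 0.25*9.0 = 2.25
Step 2: y^k = 2.25, reduced costs: (6.5, -4.25)
  x^k = (0.0, 12.0), subgradient = b - a^T x = -51.0
  y^{k+1} = 2.25 + 0.25*-51.0 = -10.5
Step 3: y^k = -10.5, reduced costs: (32.0, 59.5)
  x^k = (0.0, 0.0), subgradient = b - a^T x = 9.0
  y^{k+1} = -10.5 + 0.25*9.0 = -8.25
Step 4: y^k = -8.25, reduced costs: (27.5, 48.25)
  x^k = (0.0, 0.0), subgradient = b - a^T x = 9.0
  y^{k+1} = -8.25 + 0.25*9.0 = -6.0
Dual objective at y_4 = -6.0: reduced costs (23.0, 37.0), box minimizer x = (0.0, 0.0)
g(y_4) = b*y + (c1 - a1*y)*x1 + (c2 - a2*y)*x2 = 9*(-6.0) + 23.0*0.0 + 37.0*0.0 = -54.0 + 0.0 + 0.0 = -54.0


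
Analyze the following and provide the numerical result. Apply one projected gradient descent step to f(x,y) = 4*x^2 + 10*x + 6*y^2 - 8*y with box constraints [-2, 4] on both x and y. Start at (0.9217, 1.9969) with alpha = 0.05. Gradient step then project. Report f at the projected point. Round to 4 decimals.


Step 1: Compute gradient at (0.9217, 1.9969).
grad_x = 2*4*0.9217 + 10 = 17.3736
grad_y = 2*6*1.9969 - 8 = 15.9628
Step 2: Gradient step.
x_raw = 0.9217 - 0.05*17.3736 = 0.053
y_raw = 1.9969 - 0.05*15.9628 = 1.1988
Step 3: Project onto [-2, 4].
x_proj = clip(0.053) = 0.053
y_proj = clip(1.1988) = 1.1988
Step 4: Evaluate f.
f(0.053, 1.1988) = -0.4265


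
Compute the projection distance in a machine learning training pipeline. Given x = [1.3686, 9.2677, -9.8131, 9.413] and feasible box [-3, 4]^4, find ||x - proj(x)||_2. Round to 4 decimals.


Project each component onto [-3, 4].
clip(1.3686) = 1.3686, clip(9.2677) = 4.0, clip(-9.8131) = -3.0, clip(9.413) = 4.0
Projection = [1.3686, 4.0, -3.0, 4.0]
Squared diffs: [0.0, 27.7487, 46.4183, 29.3006]
Distance = sqrt(103.4676) = 10.1719


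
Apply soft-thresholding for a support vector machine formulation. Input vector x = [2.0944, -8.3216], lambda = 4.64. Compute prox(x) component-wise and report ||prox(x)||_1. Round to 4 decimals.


Soft-thresholding with lambda = 4.64:
prox(2.0944) = sign(2.0944)*max(|2.0944| - 4.64, 0) = 0.0
prox(-8.3216) = sign(-8.3216)*max(|-8.3216| - 4.64, 0) = -3.6816
prox(x) = [0.0, -3.6816]
||prox(x)||_1 = 0.0 + 3.6816 = 3.6816


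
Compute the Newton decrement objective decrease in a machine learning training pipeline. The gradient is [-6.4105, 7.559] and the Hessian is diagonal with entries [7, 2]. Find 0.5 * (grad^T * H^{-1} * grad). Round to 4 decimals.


Step 1: H is diagonal, so H^(-1) * g = [-0.9158, 3.7795].
Step 2: g^T H^(-1) g = sum_i g_i^2 / H_ii
  = (-6.4105)^2/7 + (7.559)^2/2
  = 5.8706 + 28.5692 = 34.4399
Step 3: Objective decrease = 0.5 * g^T H^(-1) g = 17.2199


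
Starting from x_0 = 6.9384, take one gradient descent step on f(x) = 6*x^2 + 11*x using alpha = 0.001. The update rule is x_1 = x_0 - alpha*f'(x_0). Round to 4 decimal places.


We compute the gradient at x_0 and apply the update.
f'(x) = 12*x + 11
f'(6.9384) = 12*6.9384 + 11 = 94.2608
x_1 = 6.9384 - 0.001*94.2608 = 6.8441


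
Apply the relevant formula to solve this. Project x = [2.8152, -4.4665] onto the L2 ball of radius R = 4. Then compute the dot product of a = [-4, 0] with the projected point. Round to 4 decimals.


Step 1: Compute ||x|| (intermediates to 6 decimals).
||x|| = sqrt(2.8152^2 + (-4.4665)^2) = 5.279675
Step 2: Project.
Since ||x|| > R, scale = R/||x|| = 4/5.279675 = 0.757622, proj(x) = scale * x
proj(x) = [2.132857, -3.383919]
Step 3: Dot product.
a^T * proj(x) = -4*2.132857 + 0*(-3.383919) = -8.5314


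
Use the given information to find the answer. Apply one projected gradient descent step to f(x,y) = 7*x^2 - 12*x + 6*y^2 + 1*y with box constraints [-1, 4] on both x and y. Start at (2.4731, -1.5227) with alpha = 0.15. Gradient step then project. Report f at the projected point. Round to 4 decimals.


Step 1: Compute gradient at (2.4731, -1.5227).
grad_x = 2*7*2.4731 - 12 = 22.6234
grad_y = 2*6*-1.5227 + 1 = -17.2724
Step 2: Gradient step.
x_raw = 2.4731 - 0.15*22.6234 = -0.9204
y_raw = -1.5227 - 0.15*-17.2724 = 1.0682
Step 3: Project onto [-1, 4].
x_proj = clip(-0.9204) = -0.9204
y_proj = clip(1.0682) = 1.0682
Step 4: Evaluate f.
f(-0.9204, 1.0682) = 24.889


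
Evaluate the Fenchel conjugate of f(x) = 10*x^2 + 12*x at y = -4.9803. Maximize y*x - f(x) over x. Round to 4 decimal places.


f*(y) = sup_x {y*x - a*x^2 - b*x} = sup_x {(y-b)*x - a*x^2}
FOC: (y - b) - 2a*x = 0 => x* = (y - b)/(2a)
x* = (-4.9803 - 12)/(2*10) = -0.849
f*(-4.9803) = (y-b)^2/(4a) = (-4.9803 - 12)^2/(4*10)
= 288.3306/40 = 7.2083


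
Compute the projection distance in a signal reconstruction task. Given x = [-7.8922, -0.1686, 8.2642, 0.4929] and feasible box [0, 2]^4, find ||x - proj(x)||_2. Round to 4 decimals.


Project each component onto [0, 2].
clip(-7.8922) = 0.0, clip(-0.1686) = 0.0, clip(8.2642) = 2.0, clip(0.4929) = 0.4929
Projection = [0.0, 0.0, 2.0, 0.4929]
Squared diffs: [62.2868, 0.0284, 39.2402, 0.0]
Distance = sqrt(101.5554) = 10.0775


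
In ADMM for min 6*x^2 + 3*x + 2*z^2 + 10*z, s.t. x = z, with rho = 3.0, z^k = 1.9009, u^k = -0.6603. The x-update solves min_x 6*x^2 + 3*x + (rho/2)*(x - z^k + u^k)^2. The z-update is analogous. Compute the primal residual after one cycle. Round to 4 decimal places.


ADMM iteration with rho = 3.0, z^k = 1.9009, u^k = -0.6603
Step 1: x-update.
Minimize 6*x^2 + 3*x + (3.0/2)*(x - 1.9009 - 0.6603)^2
FOC: (2*6 + 3.0)*x = -3 + 3.0*(1.9009 + 0.6603)
x^{k+1} = 0.3122
Step 2: z-update.
Minimize 2*z^2 + 10*z + (3.0/2)*(0.3122 - z - 0.6603)^2
FOC: (2*2 + 3.0)*z = -10 + 3.0*(0.3122 - 0.6603)
z^{k+1} = -1.5777
Step 3: u-update.
u^{k+1} = -0.6603 + 0.3122 + 1.5777 = 1.2297
Step 4: Primal residual = |0.3122 + 1.5777| = 1.89


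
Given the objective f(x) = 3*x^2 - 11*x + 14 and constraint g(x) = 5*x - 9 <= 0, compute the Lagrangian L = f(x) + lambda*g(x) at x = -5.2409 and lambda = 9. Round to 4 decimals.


Step 1: Evaluate f(x).
f(-5.2409) = 3*(-5.2409)^2 - 11*(-5.2409) + 14 = 154.051
Step 2: Evaluate g(x).
g(-5.2409) = 5*-5.2409 - 9 = -35.2045
Step 3: Compute Lagrangian.
L = 154.051 + 9*-35.2045 = -162.7895


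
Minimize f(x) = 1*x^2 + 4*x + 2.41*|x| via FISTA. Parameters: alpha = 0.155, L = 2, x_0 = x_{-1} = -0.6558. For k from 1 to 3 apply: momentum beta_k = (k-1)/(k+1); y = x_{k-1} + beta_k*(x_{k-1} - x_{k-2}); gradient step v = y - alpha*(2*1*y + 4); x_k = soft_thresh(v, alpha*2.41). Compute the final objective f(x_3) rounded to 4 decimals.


FISTA on f(x) = 1*x^2 + 4*x + 2.41*|x|
L = 2, alpha = 0.155
Iteration 1: beta = 0.0, y = -0.6558 + 0.0*(-0.6558 + 0.6558) = -0.6558
  grad(y) = 2.6884, v = y - alpha*grad = -1.0725
  prox(v) = soft_thresh(-1.0725, 0.3736) = -0.699
Iteration 2: beta = 0.3333, y = -0.699 + 0.3333*(-0.699 + 0.6558) = -0.7133
  grad(y) = 2.5733, v = y - alpha*grad = -1.1122
  prox(v) = soft_thresh(-1.1122, 0.3736) = -0.7387
Iteration 3: beta = 0.5, y = -0.7387 + 0.5*(-0.7387 + 0.699) = -0.7585
  grad(y) = 2.483, v = y - alpha*grad = -1.1434
  prox(v) = soft_thresh(-1.1434, 0.3736) = -0.7698
f(x_3) = 1*(-0.7698)^2 + 4*(-0.7698) + 2.41*|-0.7698| = -0.6314


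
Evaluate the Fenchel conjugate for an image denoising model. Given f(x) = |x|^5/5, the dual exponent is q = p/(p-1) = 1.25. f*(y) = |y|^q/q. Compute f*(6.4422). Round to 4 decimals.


The conjugate exponent q satisfies 1/p + 1/q = 1.
p = 5, so q = 5/(5 - 1) = 1.25
|y|^q = 6.4422^1.25 = 10.2634
f*(6.4422) = 10.2634 / 1.25 = 8.2107


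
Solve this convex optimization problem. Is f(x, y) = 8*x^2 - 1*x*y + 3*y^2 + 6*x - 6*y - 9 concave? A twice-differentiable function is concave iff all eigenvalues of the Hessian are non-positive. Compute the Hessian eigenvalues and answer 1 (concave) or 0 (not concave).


The Hessian of f(x,y) = 8*x^2 - 1*x*y + 3*y^2 + 6*x - 6*y - 9 is:
H = [[16, -1], [-1, 6]]
Trace = 16 + 6 = 22
Determinant = 16*6 - (-1)^2 = 95
Discriminant = (22)^2 - 4*95 = 104.0
Eigenvalues: lambda_1 = 5.901, lambda_2 = 16.099
The function is not concave.

0


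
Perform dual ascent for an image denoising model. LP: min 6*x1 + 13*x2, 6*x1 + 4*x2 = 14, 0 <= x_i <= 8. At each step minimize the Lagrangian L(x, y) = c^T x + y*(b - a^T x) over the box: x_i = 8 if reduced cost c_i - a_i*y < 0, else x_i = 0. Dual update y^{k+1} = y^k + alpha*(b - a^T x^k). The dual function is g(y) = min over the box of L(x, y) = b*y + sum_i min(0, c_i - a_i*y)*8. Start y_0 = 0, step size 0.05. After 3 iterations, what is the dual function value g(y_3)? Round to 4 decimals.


Dual ascent for LP: min 6*x1 + 13*x2, 6*x1 + 4*x2 = 14, 0 <= x_i <= 8
Step 1: y^k = 0.0, reduced costs: (6.0, 13.0)
  x^k = (0.0, 0.0), subgradient = b - a^T x = 14.0
  y^{k+1} = 0.0 + 0.05*14.0 = 0.7
Step 2: y^k = 0.7, reduced costs: (1.8, 10.2)
  x^k = (0.0, 0.0), subgradient = b - a^T x = 14.0
  y^{k+1} = 0.7 + 0.05*14.0 = 1.4
Step 3: y^k = 1.4, reduced costs: (-2.4, 7.4)
  x^k = (8.0, 0.0), subgradient = b - a^T x = -34.0
  y^{k+1} = 1.4 + 0.05*-34.0 = -0.3
Dual objective at y_3 = -0.3: reduced costs (7.8, 14.2), box minimizer x = (0.0, 0.0)
g(y_3) = b*y + (c1 - a1*y)*x1 + (c2 - a2*y)*x2 = 14*(-0.3) + 7.8*0.0 + 14.2*0.0 = -4.2 + 0.0 + 0.0 = -4.2


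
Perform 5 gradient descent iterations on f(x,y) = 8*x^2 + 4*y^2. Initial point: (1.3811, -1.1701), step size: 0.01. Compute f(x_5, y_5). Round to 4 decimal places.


Gradient descent on f(x,y) = 8*x^2 + 4*y^2.
Starting point: (1.3811, -1.1701), alpha = 0.01
Step 1: grad_x = 2*8*1.3811 = 22.0976, grad_y = 2*4*-1.1701 = -9.3608
  x_1 = 1.3811 - 0.01*22.0976 = 1.1601
  y_1 = -1.1701 - 0.01*-9.3608 = -1.0765
Step 2: grad_x = 2*8*1.1601 = 18.562, grad_y = 2*4*-1.0765 = -8.6119
  x_2 = 1.1601 - 0.01*18.562 = 0.9745
  y_2 = -1.0765 - 0.01*-8.6119 = -0.9904
Step 3: grad_x = 2*8*0.9745 = 15.5921, grad_y = 2*4*-0.9904 = -7.923
  x_3 = 0.9745 - 0.01*15.5921 = 0.8186
  y_3 = -0.9904 - 0.01*-7.923 = -0.9111
Step 4: grad_x = 2*8*0.8186 = 13.0973, grad_y = 2*4*-0.9111 = -7.2891
  x_4 = 0.8186 - 0.01*13.0973 = 0.6876
  y_4 = -0.9111 - 0.01*-7.2891 = -0.8383
Step 5: grad_x = 2*8*0.6876 = 11.0018, grad_y = 2*4*-0.8383 = -6.706
  x_5 = 0.6876 - 0.01*11.0018 = 0.5776
  y_5 = -0.8383 - 0.01*-6.706 = -0.7712
f(0.5776, -0.7712) = 8*0.5776^2 + 4*(-0.7712)^2 = 5.0478
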